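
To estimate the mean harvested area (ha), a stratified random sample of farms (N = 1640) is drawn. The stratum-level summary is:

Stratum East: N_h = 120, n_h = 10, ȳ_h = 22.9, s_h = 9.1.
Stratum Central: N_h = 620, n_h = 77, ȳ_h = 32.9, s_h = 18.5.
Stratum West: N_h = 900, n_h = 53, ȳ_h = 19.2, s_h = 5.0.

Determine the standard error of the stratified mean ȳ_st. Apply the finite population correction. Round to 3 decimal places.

V̂(ȳ_st) = Σ W_h² (1 − n_h/N_h) s_h²/n_h, with W_h = N_h/N and N = 1640:
  stratum East: (120/1640)²·(1 − 10/120)·9.1²/10 = 0.0406414
  stratum Central: (620/1640)²·(1 − 77/620)·18.5²/77 = 0.556361
  stratum West: (900/1640)²·(1 − 53/900)·5.0²/53 = 0.133691
V̂(ȳ_st) = 0.730693
SE(ȳ_st) = √0.730693 = 0.854806

SE(ȳ_st) ≈ 0.855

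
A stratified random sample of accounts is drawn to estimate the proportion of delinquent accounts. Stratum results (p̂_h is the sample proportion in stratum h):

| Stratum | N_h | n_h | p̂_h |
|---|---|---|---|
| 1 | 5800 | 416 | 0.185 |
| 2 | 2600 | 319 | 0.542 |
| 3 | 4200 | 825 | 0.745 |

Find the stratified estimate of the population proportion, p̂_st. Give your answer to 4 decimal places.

p̂_st ≈ 0.4453

N = 12600; stratum weights W_h = N_h/N.
p̂_st = Σ W_h p̂_h = (5800·0.185 + 2600·0.542 + 4200·0.745)/12600 = 0.44533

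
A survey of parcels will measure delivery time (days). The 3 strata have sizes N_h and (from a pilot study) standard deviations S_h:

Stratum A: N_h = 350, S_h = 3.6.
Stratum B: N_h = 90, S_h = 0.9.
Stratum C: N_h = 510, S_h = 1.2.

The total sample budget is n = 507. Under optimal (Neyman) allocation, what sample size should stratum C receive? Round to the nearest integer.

159

Neyman allocation: n_h = n · N_h S_h / Σ N_i S_i, with n = 507.
  stratum A: N_h·S_h = 350·3.6 = 1260.00
  stratum B: N_h·S_h = 90·0.9 = 81.00
  stratum C: N_h·S_h = 510·1.2 = 612.00
Σ N_h S_h = 1953.00
n for stratum C = 507·612.00/1953.00 = 158.876 → 159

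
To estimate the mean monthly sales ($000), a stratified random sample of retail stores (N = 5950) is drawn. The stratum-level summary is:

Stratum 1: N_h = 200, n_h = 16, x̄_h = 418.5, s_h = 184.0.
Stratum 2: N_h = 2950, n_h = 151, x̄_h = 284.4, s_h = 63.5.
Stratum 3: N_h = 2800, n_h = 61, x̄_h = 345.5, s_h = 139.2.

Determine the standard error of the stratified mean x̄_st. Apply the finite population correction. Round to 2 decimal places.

SE(x̄_st) ≈ 8.79

V̂(x̄_st) = Σ W_h² (1 − n_h/N_h) s_h²/n_h, with W_h = N_h/N and N = 5950:
  stratum 1: (200/5950)²·(1 − 16/200)·184.0²/16 = 2.19953
  stratum 2: (2950/5950)²·(1 − 151/2950)·63.5²/151 = 6.22818
  stratum 3: (2800/5950)²·(1 − 61/2800)·139.2²/61 = 68.8121
V̂(x̄_st) = 77.2398
SE(x̄_st) = √77.2398 = 8.78862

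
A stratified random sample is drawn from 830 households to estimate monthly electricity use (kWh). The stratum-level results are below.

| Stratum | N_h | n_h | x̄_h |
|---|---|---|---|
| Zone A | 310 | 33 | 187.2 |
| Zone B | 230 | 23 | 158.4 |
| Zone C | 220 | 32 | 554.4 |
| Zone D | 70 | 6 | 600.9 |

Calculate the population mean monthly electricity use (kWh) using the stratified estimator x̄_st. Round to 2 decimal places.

N = Σ N_h = 830. Stratum weights W_h = N_h/N.
x̄_st = (310·187.2 + 230·158.4 + 220·554.4 + 70·600.9) / 830 = 311.4398

x̄_st ≈ 311.44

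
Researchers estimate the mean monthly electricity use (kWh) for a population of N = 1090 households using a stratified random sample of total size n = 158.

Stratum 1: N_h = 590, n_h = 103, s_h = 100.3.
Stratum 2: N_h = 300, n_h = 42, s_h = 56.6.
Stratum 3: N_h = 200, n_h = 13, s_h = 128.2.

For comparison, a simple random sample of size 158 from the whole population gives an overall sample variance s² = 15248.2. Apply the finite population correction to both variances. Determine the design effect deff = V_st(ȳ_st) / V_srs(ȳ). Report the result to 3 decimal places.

V̂(ȳ_st) = Σ W_h² (1 − n_h/N_h) s_h²/n_h, with W_h = N_h/N and N = 1090:
  stratum 1: (590/1090)²·(1 − 103/590)·100.3²/103 = 23.6207
  stratum 2: (300/1090)²·(1 − 42/300)·56.6²/42 = 4.96903
  stratum 3: (200/1090)²·(1 − 13/200)·128.2²/13 = 39.7971
V_st = 68.3868
V_srs = (1 − 158/1090)·15248.2/158 = 82.5184
deff = V_st / V_srs = 68.3868/82.5184 = 0.8287

deff ≈ 0.829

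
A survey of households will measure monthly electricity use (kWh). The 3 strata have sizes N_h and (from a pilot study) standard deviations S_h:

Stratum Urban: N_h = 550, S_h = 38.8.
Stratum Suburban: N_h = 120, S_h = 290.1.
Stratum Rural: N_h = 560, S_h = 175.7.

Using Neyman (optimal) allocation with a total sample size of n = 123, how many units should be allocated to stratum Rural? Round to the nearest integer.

78

Neyman allocation: n_h = n · N_h S_h / Σ N_i S_i, with n = 123.
  stratum Urban: N_h·S_h = 550·38.8 = 21340.00
  stratum Suburban: N_h·S_h = 120·290.1 = 34812.00
  stratum Rural: N_h·S_h = 560·175.7 = 98392.00
Σ N_h S_h = 154544.00
n for stratum Rural = 123·98392.00/154544.00 = 78.309 → 78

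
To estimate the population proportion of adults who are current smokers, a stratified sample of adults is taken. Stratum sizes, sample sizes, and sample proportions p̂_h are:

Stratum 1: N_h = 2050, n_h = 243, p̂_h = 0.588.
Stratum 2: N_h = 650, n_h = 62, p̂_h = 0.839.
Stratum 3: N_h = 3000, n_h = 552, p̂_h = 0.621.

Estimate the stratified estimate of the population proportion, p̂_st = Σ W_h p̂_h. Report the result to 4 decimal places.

p̂_st ≈ 0.6340

N = 5700; stratum weights W_h = N_h/N.
p̂_st = Σ W_h p̂_h = (2050·0.588 + 650·0.839 + 3000·0.621)/5700 = 0.63399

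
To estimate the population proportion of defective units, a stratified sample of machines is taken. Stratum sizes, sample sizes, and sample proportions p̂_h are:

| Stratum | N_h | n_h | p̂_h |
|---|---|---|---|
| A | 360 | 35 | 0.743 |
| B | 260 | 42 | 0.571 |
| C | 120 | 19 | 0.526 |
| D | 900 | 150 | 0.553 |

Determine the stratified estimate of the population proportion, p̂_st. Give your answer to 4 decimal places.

p̂_st ≈ 0.5956

N = 1640; stratum weights W_h = N_h/N.
p̂_st = Σ W_h p̂_h = (360·0.743 + 260·0.571 + 120·0.526 + 900·0.553)/1640 = 0.59559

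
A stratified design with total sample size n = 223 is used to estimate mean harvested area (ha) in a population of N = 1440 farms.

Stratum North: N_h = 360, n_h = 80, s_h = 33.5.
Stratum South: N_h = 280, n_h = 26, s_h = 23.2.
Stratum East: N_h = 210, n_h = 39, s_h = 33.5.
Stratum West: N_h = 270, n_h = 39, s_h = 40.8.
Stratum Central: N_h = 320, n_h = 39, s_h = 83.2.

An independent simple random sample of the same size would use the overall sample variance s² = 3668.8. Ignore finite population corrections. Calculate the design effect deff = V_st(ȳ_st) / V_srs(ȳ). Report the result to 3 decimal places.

deff ≈ 0.762

V̂(ȳ_st) = Σ W_h² s_h²/n_h, with W_h = N_h/N and N = 1440:
  stratum North: (360/1440)²·33.5²/80 = 0.876758
  stratum South: (280/1440)²·23.2²/26 = 0.782697
  stratum East: (210/1440)²·33.5²/39 = 0.611982
  stratum West: (270/1440)²·40.8²/39 = 1.50058
  stratum Central: (320/1440)²·83.2²/39 = 8.7651
V_st = 12.5371
V_srs = s²/n = 3668.8/223 = 16.452
deff = V_st / V_srs = 12.5371/16.452 = 0.7620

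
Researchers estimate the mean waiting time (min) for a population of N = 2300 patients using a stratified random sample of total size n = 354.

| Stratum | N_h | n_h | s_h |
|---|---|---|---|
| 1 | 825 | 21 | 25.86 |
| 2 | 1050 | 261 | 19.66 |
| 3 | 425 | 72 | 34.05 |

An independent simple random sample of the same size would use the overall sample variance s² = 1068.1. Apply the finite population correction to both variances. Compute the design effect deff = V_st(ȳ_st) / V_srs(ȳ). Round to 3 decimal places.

V̂(ȳ_st) = Σ W_h² (1 − n_h/N_h) s_h²/n_h, with W_h = N_h/N and N = 2300:
  stratum 1: (825/2300)²·(1 − 21/825)·25.86²/21 = 3.99293
  stratum 2: (1050/2300)²·(1 − 261/1050)·19.66²/261 = 0.231919
  stratum 3: (425/2300)²·(1 − 72/425)·34.05²/72 = 0.456678
V_st = 4.68153
V_srs = (1 − 354/2300)·1068.1/354 = 2.55284
deff = V_st / V_srs = 4.68153/2.55284 = 1.8339

deff ≈ 1.834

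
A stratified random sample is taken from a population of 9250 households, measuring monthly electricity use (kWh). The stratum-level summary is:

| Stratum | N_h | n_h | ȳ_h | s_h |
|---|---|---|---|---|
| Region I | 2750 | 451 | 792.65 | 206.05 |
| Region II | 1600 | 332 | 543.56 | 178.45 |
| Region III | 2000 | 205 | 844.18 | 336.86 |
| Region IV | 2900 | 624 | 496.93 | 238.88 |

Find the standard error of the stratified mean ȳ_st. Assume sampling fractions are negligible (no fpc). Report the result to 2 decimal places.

V̂(ȳ_st) = Σ W_h² s_h²/n_h, with W_h = N_h/N and N = 9250:
  stratum Region I: (2750/9250)²·206.05²/451 = 8.32052
  stratum Region II: (1600/9250)²·178.45²/332 = 2.8698
  stratum Region III: (2000/9250)²·336.86²/205 = 25.8775
  stratum Region IV: (2900/9250)²·238.88²/624 = 8.98851
V̂(ȳ_st) = 46.0563
SE(ȳ_st) = √46.0563 = 6.78648

SE(ȳ_st) ≈ 6.79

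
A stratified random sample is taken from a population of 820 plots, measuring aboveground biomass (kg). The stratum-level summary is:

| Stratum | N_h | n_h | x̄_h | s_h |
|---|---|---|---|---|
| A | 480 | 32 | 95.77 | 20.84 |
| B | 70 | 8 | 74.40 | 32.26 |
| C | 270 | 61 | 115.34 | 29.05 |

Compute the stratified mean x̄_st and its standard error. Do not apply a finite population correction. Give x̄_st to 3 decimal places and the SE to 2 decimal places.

x̄_st ≈ 100.390, SE ≈ 2.66

x̄_st = Σ W_h x̄_h = (480·95.77 + 70·74.40 + 270·115.34)/820 = 100.38951
V̂(x̄_st) = Σ W_h² s_h²/n_h, with W_h = N_h/N and N = 820:
  stratum A: (480/820)²·20.84²/32 = 4.65051
  stratum B: (70/820)²·32.26²/8 = 0.947997
  stratum C: (270/820)²·29.05²/61 = 1.4999
V̂(x̄_st) = 7.0984
SE(x̄_st) = √7.0984 = 2.66428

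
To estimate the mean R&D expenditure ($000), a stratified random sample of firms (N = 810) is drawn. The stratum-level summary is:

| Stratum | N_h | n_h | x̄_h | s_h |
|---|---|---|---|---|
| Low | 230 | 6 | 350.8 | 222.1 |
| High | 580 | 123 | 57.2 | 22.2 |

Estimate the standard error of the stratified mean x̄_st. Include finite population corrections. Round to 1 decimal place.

V̂(x̄_st) = Σ W_h² (1 − n_h/N_h) s_h²/n_h, with W_h = N_h/N and N = 810:
  stratum Low: (230/810)²·(1 − 6/230)·222.1²/6 = 645.582
  stratum High: (580/810)²·(1 − 123/580)·22.2²/123 = 1.61873
V̂(x̄_st) = 647.201
SE(x̄_st) = √647.201 = 25.4401

SE(x̄_st) ≈ 25.4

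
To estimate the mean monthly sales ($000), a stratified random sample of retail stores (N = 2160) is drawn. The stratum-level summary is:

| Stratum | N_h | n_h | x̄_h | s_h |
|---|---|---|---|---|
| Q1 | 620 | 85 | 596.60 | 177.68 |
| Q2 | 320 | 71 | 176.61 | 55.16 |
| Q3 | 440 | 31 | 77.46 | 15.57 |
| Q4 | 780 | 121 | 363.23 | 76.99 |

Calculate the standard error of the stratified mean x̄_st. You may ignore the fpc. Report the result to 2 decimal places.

SE(x̄_st) ≈ 6.18

V̂(x̄_st) = Σ W_h² s_h²/n_h, with W_h = N_h/N and N = 2160:
  stratum Q1: (620/2160)²·177.68²/85 = 30.6009
  stratum Q2: (320/2160)²·55.16²/71 = 0.940552
  stratum Q3: (440/2160)²·15.57²/31 = 0.324499
  stratum Q4: (780/2160)²·76.99²/121 = 6.388
V̂(x̄_st) = 38.2539
SE(x̄_st) = √38.2539 = 6.18498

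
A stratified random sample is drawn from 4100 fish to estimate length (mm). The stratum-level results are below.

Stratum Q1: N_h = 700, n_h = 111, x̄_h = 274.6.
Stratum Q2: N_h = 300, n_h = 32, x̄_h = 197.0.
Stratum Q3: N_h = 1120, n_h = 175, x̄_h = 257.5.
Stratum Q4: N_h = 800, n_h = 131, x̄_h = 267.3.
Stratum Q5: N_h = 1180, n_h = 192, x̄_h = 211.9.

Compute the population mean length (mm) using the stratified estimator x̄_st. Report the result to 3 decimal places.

N = Σ N_h = 4100. Stratum weights W_h = N_h/N.
x̄_st = (700·274.6 + 300·197.0 + 1120·257.5 + 800·267.3 + 1180·211.9) / 4100 = 244.78098

x̄_st ≈ 244.781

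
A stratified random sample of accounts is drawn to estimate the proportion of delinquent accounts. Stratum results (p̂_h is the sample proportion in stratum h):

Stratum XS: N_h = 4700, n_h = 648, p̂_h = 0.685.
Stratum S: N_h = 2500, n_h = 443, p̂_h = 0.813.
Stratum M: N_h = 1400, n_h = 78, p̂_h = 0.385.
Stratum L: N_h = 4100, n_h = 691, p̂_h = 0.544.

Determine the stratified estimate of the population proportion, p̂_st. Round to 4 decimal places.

N = 12700; stratum weights W_h = N_h/N.
p̂_st = Σ W_h p̂_h = (4700·0.685 + 2500·0.813 + 1400·0.385 + 4100·0.544)/12700 = 0.63161

p̂_st ≈ 0.6316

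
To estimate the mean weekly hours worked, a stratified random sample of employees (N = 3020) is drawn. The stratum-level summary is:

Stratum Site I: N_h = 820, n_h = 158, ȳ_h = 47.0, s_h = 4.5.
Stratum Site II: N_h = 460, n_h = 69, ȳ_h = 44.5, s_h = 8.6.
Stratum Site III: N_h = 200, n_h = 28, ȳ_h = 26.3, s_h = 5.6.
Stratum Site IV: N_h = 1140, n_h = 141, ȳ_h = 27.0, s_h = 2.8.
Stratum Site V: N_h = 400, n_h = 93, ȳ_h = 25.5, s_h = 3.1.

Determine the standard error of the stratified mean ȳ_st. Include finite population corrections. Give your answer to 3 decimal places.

V̂(ȳ_st) = Σ W_h² (1 − n_h/N_h) s_h²/n_h, with W_h = N_h/N and N = 3020:
  stratum Site I: (820/3020)²·(1 − 158/820)·4.5²/158 = 0.00762827
  stratum Site II: (460/3020)²·(1 − 69/460)·8.6²/69 = 0.0211382
  stratum Site III: (200/3020)²·(1 − 28/200)·5.6²/28 = 0.00422438
  stratum Site IV: (1140/3020)²·(1 − 141/1140)·2.8²/141 = 0.0069431
  stratum Site V: (400/3020)²·(1 − 93/400)·3.1²/93 = 0.00139131
V̂(ȳ_st) = 0.0413253
SE(ȳ_st) = √0.0413253 = 0.203286

SE(ȳ_st) ≈ 0.203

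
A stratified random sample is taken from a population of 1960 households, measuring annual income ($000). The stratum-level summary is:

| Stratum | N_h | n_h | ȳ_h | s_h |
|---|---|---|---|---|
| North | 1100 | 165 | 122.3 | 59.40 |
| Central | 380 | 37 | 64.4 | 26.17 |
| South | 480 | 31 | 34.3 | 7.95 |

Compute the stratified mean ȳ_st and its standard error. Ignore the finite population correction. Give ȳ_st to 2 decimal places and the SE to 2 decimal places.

ȳ_st = Σ W_h ȳ_h = (1100·122.3 + 380·64.4 + 480·34.3)/1960 = 89.52347
V̂(ȳ_st) = Σ W_h² s_h²/n_h, with W_h = N_h/N and N = 1960:
  stratum North: (1100/1960)²·59.40²/165 = 6.73538
  stratum Central: (380/1960)²·26.17²/37 = 0.695762
  stratum South: (480/1960)²·7.95²/31 = 0.122276
V̂(ȳ_st) = 7.55342
SE(ȳ_st) = √7.55342 = 2.74835

ȳ_st ≈ 89.52, SE ≈ 2.75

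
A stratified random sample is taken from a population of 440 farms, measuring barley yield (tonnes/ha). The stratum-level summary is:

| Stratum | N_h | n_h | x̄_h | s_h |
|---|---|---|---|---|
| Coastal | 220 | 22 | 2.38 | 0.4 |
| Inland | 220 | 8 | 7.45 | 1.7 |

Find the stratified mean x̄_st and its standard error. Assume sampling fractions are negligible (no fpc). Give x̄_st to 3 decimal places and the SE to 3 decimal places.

x̄_st ≈ 4.915, SE ≈ 0.304

x̄_st = Σ W_h x̄_h = (220·2.38 + 220·7.45)/440 = 4.91500
V̂(x̄_st) = Σ W_h² s_h²/n_h, with W_h = N_h/N and N = 440:
  stratum Coastal: (220/440)²·0.4²/22 = 0.00181818
  stratum Inland: (220/440)²·1.7²/8 = 0.0903125
V̂(x̄_st) = 0.0921307
SE(x̄_st) = √0.0921307 = 0.30353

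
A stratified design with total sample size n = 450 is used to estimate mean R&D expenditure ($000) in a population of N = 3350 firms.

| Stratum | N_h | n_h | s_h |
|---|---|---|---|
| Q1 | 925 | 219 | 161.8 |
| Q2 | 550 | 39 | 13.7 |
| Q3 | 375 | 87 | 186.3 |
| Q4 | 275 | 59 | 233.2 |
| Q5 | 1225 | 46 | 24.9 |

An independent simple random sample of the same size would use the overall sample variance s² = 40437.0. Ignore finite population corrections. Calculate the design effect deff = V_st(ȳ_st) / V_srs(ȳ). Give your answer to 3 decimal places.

V̂(ȳ_st) = Σ W_h² s_h²/n_h, with W_h = N_h/N and N = 3350:
  stratum Q1: (925/3350)²·161.8²/219 = 9.11395
  stratum Q2: (550/3350)²·13.7²/39 = 0.129722
  stratum Q3: (375/3350)²·186.3²/87 = 4.99896
  stratum Q4: (275/3350)²·233.2²/59 = 6.21128
  stratum Q5: (1225/3350)²·24.9²/46 = 1.80228
V_st = 22.2562
V_srs = s²/n = 40437.0/450 = 89.86
deff = V_st / V_srs = 22.2562/89.86 = 0.2477

deff ≈ 0.248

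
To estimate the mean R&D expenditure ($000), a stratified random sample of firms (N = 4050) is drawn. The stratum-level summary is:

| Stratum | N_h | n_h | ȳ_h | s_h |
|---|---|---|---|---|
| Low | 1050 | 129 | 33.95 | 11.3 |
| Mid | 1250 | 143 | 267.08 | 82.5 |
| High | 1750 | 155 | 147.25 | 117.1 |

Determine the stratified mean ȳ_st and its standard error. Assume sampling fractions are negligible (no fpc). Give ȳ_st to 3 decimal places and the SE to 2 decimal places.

ȳ_st = Σ W_h ȳ_h = (1050·33.95 + 1250·267.08 + 1750·147.25)/4050 = 154.86049
V̂(ȳ_st) = Σ W_h² s_h²/n_h, with W_h = N_h/N and N = 4050:
  stratum Low: (1050/4050)²·11.3²/129 = 0.0665328
  stratum Mid: (1250/4050)²·82.5²/143 = 4.534
  stratum High: (1750/4050)²·117.1²/155 = 16.5176
V̂(ȳ_st) = 21.1182
SE(ȳ_st) = √21.1182 = 4.59545

ȳ_st ≈ 154.860, SE ≈ 4.60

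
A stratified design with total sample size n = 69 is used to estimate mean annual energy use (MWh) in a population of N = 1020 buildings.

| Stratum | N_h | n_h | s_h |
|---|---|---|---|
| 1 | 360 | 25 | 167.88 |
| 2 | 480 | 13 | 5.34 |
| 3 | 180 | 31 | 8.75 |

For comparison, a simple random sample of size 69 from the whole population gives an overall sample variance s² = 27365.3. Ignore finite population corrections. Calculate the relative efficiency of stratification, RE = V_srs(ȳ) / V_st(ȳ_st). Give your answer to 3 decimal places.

RE ≈ 2.813

V̂(ȳ_st) = Σ W_h² s_h²/n_h, with W_h = N_h/N and N = 1020:
  stratum 1: (360/1020)²·167.88²/25 = 140.431
  stratum 2: (480/1020)²·5.34²/13 = 0.485759
  stratum 3: (180/1020)²·8.75²/31 = 0.0769129
V_st = 140.994
V_srs = s²/n = 27365.3/69 = 396.599
Relative efficiency = V_srs / V_st = 396.599/140.994 = 2.8129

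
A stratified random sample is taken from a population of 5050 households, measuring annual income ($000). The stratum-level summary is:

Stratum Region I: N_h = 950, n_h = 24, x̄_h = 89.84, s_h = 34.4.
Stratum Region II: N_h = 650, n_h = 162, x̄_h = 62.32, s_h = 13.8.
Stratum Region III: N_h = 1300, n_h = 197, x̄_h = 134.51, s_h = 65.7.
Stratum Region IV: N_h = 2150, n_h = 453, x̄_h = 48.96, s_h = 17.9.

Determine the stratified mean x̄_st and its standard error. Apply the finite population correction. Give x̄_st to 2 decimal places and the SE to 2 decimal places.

x̄_st = Σ W_h x̄_h = (950·89.84 + 650·62.32 + 1300·134.51 + 2150·48.96)/5050 = 80.39267
V̂(x̄_st) = Σ W_h² (1 − n_h/N_h) s_h²/n_h, with W_h = N_h/N and N = 5050:
  stratum Region I: (950/5050)²·(1 − 24/950)·34.4²/24 = 1.70082
  stratum Region II: (650/5050)²·(1 − 162/650)·13.8²/162 = 0.0146216
  stratum Region III: (1300/5050)²·(1 − 197/1300)·65.7²/197 = 1.23197
  stratum Region IV: (2150/5050)²·(1 − 453/2150)·17.9²/453 = 0.101192
V̂(x̄_st) = 3.0486
SE(x̄_st) = √3.0486 = 1.74602

x̄_st ≈ 80.39, SE ≈ 1.75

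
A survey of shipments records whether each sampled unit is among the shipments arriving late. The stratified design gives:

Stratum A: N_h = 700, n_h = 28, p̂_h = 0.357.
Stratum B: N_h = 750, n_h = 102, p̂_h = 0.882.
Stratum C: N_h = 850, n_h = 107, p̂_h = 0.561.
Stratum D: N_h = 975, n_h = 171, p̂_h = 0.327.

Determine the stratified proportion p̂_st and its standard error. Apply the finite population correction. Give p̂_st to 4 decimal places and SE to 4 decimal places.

p̂_st ≈ 0.5212, SE ≈ 0.0255

N = 3275; stratum weights W_h = N_h/N.
p̂_st = Σ W_h p̂_h = (700·0.357 + 750·0.882 + 850·0.561 + 975·0.327)/3275 = 0.52124
V̂(p̂_st) = Σ W_h² (1 − n_h/N_h) p̂_h(1−p̂_h)/(n_h−1):
  stratum A: (700/3275)²·(1 − 28/700)·0.357·0.643/27 = 0.000372872
  stratum B: (750/3275)²·(1 − 102/750)·0.882·0.118/101 = 4.6692e-05
  stratum C: (850/3275)²·(1 − 107/850)·0.561·0.439/106 = 0.000136806
  stratum D: (975/3275)²·(1 − 171/975)·0.327·0.673/170 = 9.46132e-05
V̂(p̂_st) = 0.000650984; SE = √V̂ = 0.0255144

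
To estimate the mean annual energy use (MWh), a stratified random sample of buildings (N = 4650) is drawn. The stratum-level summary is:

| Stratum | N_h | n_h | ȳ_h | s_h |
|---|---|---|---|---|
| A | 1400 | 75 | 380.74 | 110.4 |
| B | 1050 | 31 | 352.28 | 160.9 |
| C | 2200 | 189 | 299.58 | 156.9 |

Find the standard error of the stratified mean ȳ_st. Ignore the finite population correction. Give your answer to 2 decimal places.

V̂(ȳ_st) = Σ W_h² s_h²/n_h, with W_h = N_h/N and N = 4650:
  stratum A: (1400/4650)²·110.4²/75 = 14.7308
  stratum B: (1050/4650)²·160.9²/31 = 42.5817
  stratum C: (2200/4650)²·156.9²/189 = 29.1557
V̂(ȳ_st) = 86.4682
SE(ȳ_st) = √86.4682 = 9.29883

SE(ȳ_st) ≈ 9.30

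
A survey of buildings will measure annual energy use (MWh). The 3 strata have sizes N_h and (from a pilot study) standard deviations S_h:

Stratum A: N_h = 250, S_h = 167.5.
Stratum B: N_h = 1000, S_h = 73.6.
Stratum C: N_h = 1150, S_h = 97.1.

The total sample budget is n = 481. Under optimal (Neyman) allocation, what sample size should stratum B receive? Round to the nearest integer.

Neyman allocation: n_h = n · N_h S_h / Σ N_i S_i, with n = 481.
  stratum A: N_h·S_h = 250·167.5 = 41875.00
  stratum B: N_h·S_h = 1000·73.6 = 73600.00
  stratum C: N_h·S_h = 1150·97.1 = 111665.00
Σ N_h S_h = 227140.00
n for stratum B = 481·73600.00/227140.00 = 155.858 → 156

156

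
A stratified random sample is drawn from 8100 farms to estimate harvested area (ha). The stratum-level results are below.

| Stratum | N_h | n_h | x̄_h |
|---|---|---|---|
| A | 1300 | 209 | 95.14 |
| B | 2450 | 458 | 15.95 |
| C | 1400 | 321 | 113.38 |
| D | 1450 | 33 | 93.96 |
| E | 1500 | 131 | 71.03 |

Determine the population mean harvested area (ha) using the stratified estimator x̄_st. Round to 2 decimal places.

N = Σ N_h = 8100. Stratum weights W_h = N_h/N.
x̄_st = (1300·95.14 + 2450·15.95 + 1400·113.38 + 1450·93.96 + 1500·71.03) / 8100 = 69.6640

x̄_st ≈ 69.66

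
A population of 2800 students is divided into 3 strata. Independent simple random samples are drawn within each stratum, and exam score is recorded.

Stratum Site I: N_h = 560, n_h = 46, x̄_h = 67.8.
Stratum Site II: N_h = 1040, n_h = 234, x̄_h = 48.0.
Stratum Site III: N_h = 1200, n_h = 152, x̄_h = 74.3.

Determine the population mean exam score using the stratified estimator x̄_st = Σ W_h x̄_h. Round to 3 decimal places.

N = Σ N_h = 2800. Stratum weights W_h = N_h/N.
x̄_st = (560·67.8 + 1040·48.0 + 1200·74.3) / 2800 = 63.23143

x̄_st ≈ 63.231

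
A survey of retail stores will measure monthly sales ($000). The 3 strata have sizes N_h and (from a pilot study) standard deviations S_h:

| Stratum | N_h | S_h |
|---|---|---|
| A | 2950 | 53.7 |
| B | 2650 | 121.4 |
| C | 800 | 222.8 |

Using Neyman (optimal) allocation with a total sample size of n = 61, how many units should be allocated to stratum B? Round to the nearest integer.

30

Neyman allocation: n_h = n · N_h S_h / Σ N_i S_i, with n = 61.
  stratum A: N_h·S_h = 2950·53.7 = 158415.00
  stratum B: N_h·S_h = 2650·121.4 = 321710.00
  stratum C: N_h·S_h = 800·222.8 = 178240.00
Σ N_h S_h = 658365.00
n for stratum B = 61·321710.00/658365.00 = 29.808 → 30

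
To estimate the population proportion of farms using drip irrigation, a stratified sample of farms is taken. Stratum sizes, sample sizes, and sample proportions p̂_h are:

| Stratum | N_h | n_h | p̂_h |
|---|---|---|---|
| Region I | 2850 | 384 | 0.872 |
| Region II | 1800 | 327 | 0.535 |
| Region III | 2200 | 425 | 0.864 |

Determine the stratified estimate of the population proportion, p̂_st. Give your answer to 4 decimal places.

p̂_st ≈ 0.7809

N = 6850; stratum weights W_h = N_h/N.
p̂_st = Σ W_h p̂_h = (2850·0.872 + 1800·0.535 + 2200·0.864)/6850 = 0.78088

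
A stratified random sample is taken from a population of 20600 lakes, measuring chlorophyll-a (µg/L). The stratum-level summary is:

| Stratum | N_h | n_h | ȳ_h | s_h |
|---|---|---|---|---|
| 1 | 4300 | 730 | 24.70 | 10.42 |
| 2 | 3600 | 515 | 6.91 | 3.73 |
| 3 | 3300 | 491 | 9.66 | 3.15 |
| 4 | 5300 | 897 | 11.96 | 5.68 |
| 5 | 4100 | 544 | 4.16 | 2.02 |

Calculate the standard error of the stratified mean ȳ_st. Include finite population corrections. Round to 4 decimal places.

SE(ȳ_st) ≈ 0.0936

V̂(ȳ_st) = Σ W_h² (1 − n_h/N_h) s_h²/n_h, with W_h = N_h/N and N = 20600:
  stratum 1: (4300/20600)²·(1 − 730/4300)·10.42²/730 = 0.0053804
  stratum 2: (3600/20600)²·(1 − 515/3600)·3.73²/515 = 0.000707023
  stratum 3: (3300/20600)²·(1 − 491/3300)·3.15²/491 = 0.000441439
  stratum 4: (5300/20600)²·(1 − 897/5300)·5.68²/897 = 0.00197785
  stratum 5: (4100/20600)²·(1 − 544/4100)·2.02²/544 = 0.0002577
V̂(ȳ_st) = 0.00876442
SE(ȳ_st) = √0.00876442 = 0.0936185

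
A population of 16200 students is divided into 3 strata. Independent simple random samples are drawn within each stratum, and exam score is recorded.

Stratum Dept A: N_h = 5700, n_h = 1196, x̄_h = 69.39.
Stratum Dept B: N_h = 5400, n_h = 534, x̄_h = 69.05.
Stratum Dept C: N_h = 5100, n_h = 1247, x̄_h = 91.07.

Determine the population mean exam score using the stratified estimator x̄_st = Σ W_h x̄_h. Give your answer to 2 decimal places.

N = Σ N_h = 16200. Stratum weights W_h = N_h/N.
x̄_st = (5700·69.39 + 5400·69.05 + 5100·91.07) / 16200 = 76.1019

x̄_st ≈ 76.10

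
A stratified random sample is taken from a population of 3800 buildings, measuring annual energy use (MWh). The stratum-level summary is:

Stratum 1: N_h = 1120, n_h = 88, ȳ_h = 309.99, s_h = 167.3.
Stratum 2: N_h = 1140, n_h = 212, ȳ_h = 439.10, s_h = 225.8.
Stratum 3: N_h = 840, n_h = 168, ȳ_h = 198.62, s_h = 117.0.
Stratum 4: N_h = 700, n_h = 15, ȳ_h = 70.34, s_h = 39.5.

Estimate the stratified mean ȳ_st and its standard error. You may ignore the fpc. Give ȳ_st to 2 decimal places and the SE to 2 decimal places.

ȳ_st = Σ W_h ȳ_h = (1120·309.99 + 1140·439.10 + 840·198.62 + 700·70.34)/3800 = 279.95832
V̂(ȳ_st) = Σ W_h² s_h²/n_h, with W_h = N_h/N and N = 3800:
  stratum 1: (1120/3800)²·167.3²/88 = 27.6298
  stratum 2: (1140/3800)²·225.8²/212 = 21.6448
  stratum 3: (840/3800)²·117.0²/168 = 3.98157
  stratum 4: (700/3800)²·39.5²/15 = 3.52965
V̂(ȳ_st) = 56.7859
SE(ȳ_st) = √56.7859 = 7.53564

ȳ_st ≈ 279.96, SE ≈ 7.54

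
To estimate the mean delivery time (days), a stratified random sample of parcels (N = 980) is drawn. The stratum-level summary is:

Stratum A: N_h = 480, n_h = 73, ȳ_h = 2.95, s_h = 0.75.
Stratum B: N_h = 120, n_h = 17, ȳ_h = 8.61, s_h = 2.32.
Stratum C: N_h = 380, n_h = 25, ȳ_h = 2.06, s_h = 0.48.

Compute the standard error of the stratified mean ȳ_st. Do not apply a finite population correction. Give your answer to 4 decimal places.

V̂(ȳ_st) = Σ W_h² s_h²/n_h, with W_h = N_h/N and N = 980:
  stratum A: (480/980)²·0.75²/73 = 0.00184854
  stratum B: (120/980)²·2.32²/17 = 0.0047472
  stratum C: (380/980)²·0.48²/25 = 0.00138566
V̂(ȳ_st) = 0.00798141
SE(ȳ_st) = √0.00798141 = 0.0893387

SE(ȳ_st) ≈ 0.0893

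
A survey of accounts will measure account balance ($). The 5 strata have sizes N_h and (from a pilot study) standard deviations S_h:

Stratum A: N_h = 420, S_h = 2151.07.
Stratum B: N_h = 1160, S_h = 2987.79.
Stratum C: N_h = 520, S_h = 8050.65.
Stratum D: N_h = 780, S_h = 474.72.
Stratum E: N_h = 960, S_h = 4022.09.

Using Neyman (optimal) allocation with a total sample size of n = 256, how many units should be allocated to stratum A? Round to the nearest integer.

Neyman allocation: n_h = n · N_h S_h / Σ N_i S_i, with n = 256.
  stratum A: N_h·S_h = 420·2151.07 = 903449.40
  stratum B: N_h·S_h = 1160·2987.79 = 3465836.40
  stratum C: N_h·S_h = 520·8050.65 = 4186338.00
  stratum D: N_h·S_h = 780·474.72 = 370281.60
  stratum E: N_h·S_h = 960·4022.09 = 3861206.40
Σ N_h S_h = 12787111.80
n for stratum A = 256·903449.40/12787111.80 = 18.087 → 18

18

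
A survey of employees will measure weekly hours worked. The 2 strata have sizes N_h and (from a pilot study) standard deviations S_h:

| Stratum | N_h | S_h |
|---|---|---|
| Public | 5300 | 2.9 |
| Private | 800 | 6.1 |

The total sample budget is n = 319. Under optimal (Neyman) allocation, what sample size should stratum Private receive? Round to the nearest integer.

77

Neyman allocation: n_h = n · N_h S_h / Σ N_i S_i, with n = 319.
  stratum Public: N_h·S_h = 5300·2.9 = 15370.00
  stratum Private: N_h·S_h = 800·6.1 = 4880.00
Σ N_h S_h = 20250.00
n for stratum Private = 319·4880.00/20250.00 = 76.875 → 77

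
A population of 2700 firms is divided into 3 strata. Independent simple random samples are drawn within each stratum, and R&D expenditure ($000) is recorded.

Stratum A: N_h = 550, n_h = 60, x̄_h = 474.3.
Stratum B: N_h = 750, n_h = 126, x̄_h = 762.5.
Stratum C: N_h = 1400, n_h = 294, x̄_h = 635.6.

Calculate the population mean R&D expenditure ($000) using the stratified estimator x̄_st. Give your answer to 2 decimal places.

N = Σ N_h = 2700. Stratum weights W_h = N_h/N.
x̄_st = (550·474.3 + 750·762.5 + 1400·635.6) / 2700 = 637.9926

x̄_st ≈ 637.99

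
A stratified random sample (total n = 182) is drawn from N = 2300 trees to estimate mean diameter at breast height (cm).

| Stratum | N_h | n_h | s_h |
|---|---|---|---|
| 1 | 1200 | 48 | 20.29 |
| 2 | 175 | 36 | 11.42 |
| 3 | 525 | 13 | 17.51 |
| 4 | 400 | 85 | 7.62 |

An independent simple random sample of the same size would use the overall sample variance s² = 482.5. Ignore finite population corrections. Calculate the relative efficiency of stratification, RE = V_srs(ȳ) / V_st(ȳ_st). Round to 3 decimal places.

RE ≈ 0.735

V̂(ȳ_st) = Σ W_h² s_h²/n_h, with W_h = N_h/N and N = 2300:
  stratum 1: (1200/2300)²·20.29²/48 = 2.33469
  stratum 2: (175/2300)²·11.42²/36 = 0.0209725
  stratum 3: (525/2300)²·17.51²/13 = 1.22883
  stratum 4: (400/2300)²·7.62²/85 = 0.0206612
V_st = 3.60516
V_srs = s²/n = 482.5/182 = 2.6511
Relative efficiency = V_srs / V_st = 2.6511/3.60516 = 0.7354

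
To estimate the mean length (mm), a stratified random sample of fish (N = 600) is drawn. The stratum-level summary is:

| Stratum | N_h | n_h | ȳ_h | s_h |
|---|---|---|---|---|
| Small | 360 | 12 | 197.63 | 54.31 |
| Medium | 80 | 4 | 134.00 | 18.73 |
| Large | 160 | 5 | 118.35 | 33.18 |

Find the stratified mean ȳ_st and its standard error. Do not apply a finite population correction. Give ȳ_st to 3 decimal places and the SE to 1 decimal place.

ȳ_st = Σ W_h ȳ_h = (360·197.63 + 80·134.00 + 160·118.35)/600 = 168.00467
V̂(ȳ_st) = Σ W_h² s_h²/n_h, with W_h = N_h/N and N = 600:
  stratum Small: (360/600)²·54.31²/12 = 88.4873
  stratum Medium: (80/600)²·18.73²/4 = 1.55917
  stratum Large: (160/600)²·33.18²/5 = 15.6574
V̂(ȳ_st) = 105.704
SE(ȳ_st) = √105.704 = 10.2812

ȳ_st ≈ 168.005, SE ≈ 10.3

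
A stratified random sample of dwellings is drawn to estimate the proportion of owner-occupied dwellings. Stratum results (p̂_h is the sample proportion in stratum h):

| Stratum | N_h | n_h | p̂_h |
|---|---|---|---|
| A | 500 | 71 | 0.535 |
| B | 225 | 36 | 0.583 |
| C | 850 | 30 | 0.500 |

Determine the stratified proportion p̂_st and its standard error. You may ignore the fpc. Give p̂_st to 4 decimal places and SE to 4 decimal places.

N = 1575; stratum weights W_h = N_h/N.
p̂_st = Σ W_h p̂_h = (500·0.535 + 225·0.583 + 850·0.500)/1575 = 0.52297
V̂(p̂_st) = Σ W_h² p̂_h(1−p̂_h)/(n_h−1):
  stratum A: (500/1575)²·0.535·0.465/70 = 0.000358169
  stratum B: (225/1575)²·0.583·0.417/35 = 0.000141756
  stratum C: (850/1575)²·0.500·0.500/29 = 0.00251084
V̂(p̂_st) = 0.00301076; SE = √V̂ = 0.0548704

p̂_st ≈ 0.5230, SE ≈ 0.0549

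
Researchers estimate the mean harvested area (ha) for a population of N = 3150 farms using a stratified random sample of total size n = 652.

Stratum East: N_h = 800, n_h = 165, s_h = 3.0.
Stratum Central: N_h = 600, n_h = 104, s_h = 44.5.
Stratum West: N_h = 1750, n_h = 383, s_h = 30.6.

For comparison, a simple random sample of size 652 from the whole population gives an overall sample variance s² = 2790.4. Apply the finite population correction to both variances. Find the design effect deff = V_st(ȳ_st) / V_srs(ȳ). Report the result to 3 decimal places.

deff ≈ 0.343

V̂(ȳ_st) = Σ W_h² (1 − n_h/N_h) s_h²/n_h, with W_h = N_h/N and N = 3150:
  stratum East: (800/3150)²·(1 − 165/800)·3.0²/165 = 0.00279255
  stratum Central: (600/3150)²·(1 − 104/600)·44.5²/104 = 0.571082
  stratum West: (1750/3150)²·(1 − 383/1750)·30.6²/383 = 0.589426
V_st = 1.1633
V_srs = (1 − 652/3150)·2790.4/652 = 3.39391
deff = V_st / V_srs = 1.1633/3.39391 = 0.3428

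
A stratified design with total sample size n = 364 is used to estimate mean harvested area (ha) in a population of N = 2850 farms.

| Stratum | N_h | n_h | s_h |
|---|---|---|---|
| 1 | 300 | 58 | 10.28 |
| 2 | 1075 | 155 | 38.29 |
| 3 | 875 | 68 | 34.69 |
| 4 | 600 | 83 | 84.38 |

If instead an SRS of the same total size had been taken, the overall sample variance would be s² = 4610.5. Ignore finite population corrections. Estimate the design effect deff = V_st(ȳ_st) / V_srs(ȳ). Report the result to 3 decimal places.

V̂(ȳ_st) = Σ W_h² s_h²/n_h, with W_h = N_h/N and N = 2850:
  stratum 1: (300/2850)²·10.28²/58 = 0.0201888
  stratum 2: (1075/2850)²·38.29²/155 = 1.34576
  stratum 3: (875/2850)²·34.69²/68 = 1.66812
  stratum 4: (600/2850)²·84.38²/83 = 3.80201
V_st = 6.83607
V_srs = s²/n = 4610.5/364 = 12.6662
deff = V_st / V_srs = 6.83607/12.6662 = 0.5397

deff ≈ 0.540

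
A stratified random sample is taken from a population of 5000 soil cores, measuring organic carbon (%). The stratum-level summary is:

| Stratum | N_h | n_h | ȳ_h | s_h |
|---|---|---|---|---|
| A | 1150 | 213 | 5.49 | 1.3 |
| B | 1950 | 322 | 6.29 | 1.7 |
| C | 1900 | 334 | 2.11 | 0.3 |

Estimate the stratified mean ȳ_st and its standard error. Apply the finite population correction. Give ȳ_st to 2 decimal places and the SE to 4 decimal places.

ȳ_st ≈ 4.52, SE ≈ 0.0389

ȳ_st = Σ W_h ȳ_h = (1150·5.49 + 1950·6.29 + 1900·2.11)/5000 = 4.51760
V̂(ȳ_st) = Σ W_h² (1 − n_h/N_h) s_h²/n_h, with W_h = N_h/N and N = 5000:
  stratum A: (1150/5000)²·(1 − 213/1150)·1.3²/213 = 0.000341983
  stratum B: (1950/5000)²·(1 − 322/1950)·1.7²/322 = 0.0011397
  stratum C: (1900/5000)²·(1 − 334/1900)·0.3²/334 = 3.20702e-05
V̂(ȳ_st) = 0.00151375
SE(ȳ_st) = √0.00151375 = 0.038907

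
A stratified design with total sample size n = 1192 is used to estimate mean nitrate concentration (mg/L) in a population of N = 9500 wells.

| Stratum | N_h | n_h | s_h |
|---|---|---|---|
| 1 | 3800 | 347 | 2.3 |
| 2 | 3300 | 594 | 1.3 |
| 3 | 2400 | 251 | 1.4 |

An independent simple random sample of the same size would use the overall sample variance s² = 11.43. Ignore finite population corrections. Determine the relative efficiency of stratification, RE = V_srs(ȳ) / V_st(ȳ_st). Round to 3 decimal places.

V̂(ȳ_st) = Σ W_h² s_h²/n_h, with W_h = N_h/N and N = 9500:
  stratum 1: (3800/9500)²·2.3²/347 = 0.00243919
  stratum 2: (3300/9500)²·1.3²/594 = 0.000343306
  stratum 3: (2400/9500)²·1.4²/251 = 0.000498377
V_st = 0.00328088
V_srs = s²/n = 11.43/1192 = 0.00958893
Relative efficiency = V_srs / V_st = 0.00958893/0.00328088 = 2.9227

RE ≈ 2.923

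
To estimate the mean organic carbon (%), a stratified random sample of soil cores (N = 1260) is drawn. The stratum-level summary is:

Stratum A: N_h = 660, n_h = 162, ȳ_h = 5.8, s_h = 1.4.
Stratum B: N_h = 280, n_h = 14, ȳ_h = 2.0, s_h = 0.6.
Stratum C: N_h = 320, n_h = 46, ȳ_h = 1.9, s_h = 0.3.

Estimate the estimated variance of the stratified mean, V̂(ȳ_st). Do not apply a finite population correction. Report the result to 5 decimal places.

V̂(ȳ_st) = Σ W_h² s_h²/n_h, with W_h = N_h/N and N = 1260:
  stratum A: (660/1260)²·1.4²/162 = 0.00331962
  stratum B: (280/1260)²·0.6²/14 = 0.00126984
  stratum C: (320/1260)²·0.3²/46 = 0.000126195
V̂(ȳ_st) = 0.00471565

V̂(ȳ_st) ≈ 0.00472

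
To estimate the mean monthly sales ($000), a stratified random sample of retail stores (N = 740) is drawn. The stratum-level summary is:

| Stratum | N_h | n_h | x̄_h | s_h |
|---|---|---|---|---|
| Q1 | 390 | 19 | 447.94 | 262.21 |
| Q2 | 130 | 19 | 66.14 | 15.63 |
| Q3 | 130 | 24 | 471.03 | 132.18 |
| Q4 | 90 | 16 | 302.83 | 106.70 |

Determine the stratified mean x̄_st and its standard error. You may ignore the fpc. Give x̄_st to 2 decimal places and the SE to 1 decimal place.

x̄_st = Σ W_h x̄_h = (390·447.94 + 130·66.14 + 130·471.03 + 90·302.83)/740 = 367.27486
V̂(x̄_st) = Σ W_h² s_h²/n_h, with W_h = N_h/N and N = 740:
  stratum Q1: (390/740)²·262.21²/19 = 1005.1
  stratum Q2: (130/740)²·15.63²/19 = 0.396815
  stratum Q3: (130/740)²·132.18²/24 = 22.4669
  stratum Q4: (90/740)²·106.70²/16 = 10.5252
V̂(x̄_st) = 1038.49
SE(x̄_st) = √1038.49 = 32.2256

x̄_st ≈ 367.27, SE ≈ 32.2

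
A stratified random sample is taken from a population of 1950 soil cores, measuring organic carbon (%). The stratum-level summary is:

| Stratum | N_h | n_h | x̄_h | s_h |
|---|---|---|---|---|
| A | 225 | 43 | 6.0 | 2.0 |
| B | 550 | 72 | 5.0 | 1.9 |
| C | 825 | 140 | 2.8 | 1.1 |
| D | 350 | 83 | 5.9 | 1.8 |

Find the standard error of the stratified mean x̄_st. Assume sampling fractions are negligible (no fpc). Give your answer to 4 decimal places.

SE(x̄_st) ≈ 0.0896

V̂(x̄_st) = Σ W_h² s_h²/n_h, with W_h = N_h/N and N = 1950:
  stratum A: (225/1950)²·2.0²/43 = 0.00123848
  stratum B: (550/1950)²·1.9²/72 = 0.0039887
  stratum C: (825/1950)²·1.1²/140 = 0.00154702
  stratum D: (350/1950)²·1.8²/83 = 0.00125757
V̂(x̄_st) = 0.00803177
SE(x̄_st) = √0.00803177 = 0.0896201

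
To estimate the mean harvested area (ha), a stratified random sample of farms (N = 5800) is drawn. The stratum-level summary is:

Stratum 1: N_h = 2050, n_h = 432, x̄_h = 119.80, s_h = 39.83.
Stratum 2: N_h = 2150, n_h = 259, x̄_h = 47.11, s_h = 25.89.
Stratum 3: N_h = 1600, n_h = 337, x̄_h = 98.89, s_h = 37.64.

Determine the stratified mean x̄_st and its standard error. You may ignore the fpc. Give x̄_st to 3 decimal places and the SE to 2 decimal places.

x̄_st = Σ W_h x̄_h = (2050·119.80 + 2150·47.11 + 1600·98.89)/5800 = 87.08629
V̂(x̄_st) = Σ W_h² s_h²/n_h, with W_h = N_h/N and N = 5800:
  stratum 1: (2050/5800)²·39.83²/432 = 0.458763
  stratum 2: (2150/5800)²·25.89²/259 = 0.355619
  stratum 3: (1600/5800)²·37.64²/337 = 0.319929
V̂(x̄_st) = 1.13431
SE(x̄_st) = √1.13431 = 1.06504

x̄_st ≈ 87.086, SE ≈ 1.07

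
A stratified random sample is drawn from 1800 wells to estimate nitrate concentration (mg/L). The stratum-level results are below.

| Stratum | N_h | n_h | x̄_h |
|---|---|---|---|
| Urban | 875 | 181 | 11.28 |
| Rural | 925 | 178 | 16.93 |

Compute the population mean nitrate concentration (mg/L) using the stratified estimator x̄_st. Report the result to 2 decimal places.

x̄_st ≈ 14.18

N = Σ N_h = 1800. Stratum weights W_h = N_h/N.
x̄_st = (875·11.28 + 925·16.93) / 1800 = 14.1835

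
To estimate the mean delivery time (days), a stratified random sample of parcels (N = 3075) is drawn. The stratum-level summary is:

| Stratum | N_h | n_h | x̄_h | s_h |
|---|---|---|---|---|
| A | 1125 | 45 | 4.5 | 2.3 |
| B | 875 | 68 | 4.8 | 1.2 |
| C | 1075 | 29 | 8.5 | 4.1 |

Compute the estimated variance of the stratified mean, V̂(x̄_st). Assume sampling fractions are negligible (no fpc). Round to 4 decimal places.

V̂(x̄_st) ≈ 0.0883

V̂(x̄_st) = Σ W_h² s_h²/n_h, with W_h = N_h/N and N = 3075:
  stratum A: (1125/3075)²·2.3²/45 = 0.0157347
  stratum B: (875/3075)²·1.2²/68 = 0.00171467
  stratum C: (1075/3075)²·4.1²/29 = 0.0708429
V̂(x̄_st) = 0.0882923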